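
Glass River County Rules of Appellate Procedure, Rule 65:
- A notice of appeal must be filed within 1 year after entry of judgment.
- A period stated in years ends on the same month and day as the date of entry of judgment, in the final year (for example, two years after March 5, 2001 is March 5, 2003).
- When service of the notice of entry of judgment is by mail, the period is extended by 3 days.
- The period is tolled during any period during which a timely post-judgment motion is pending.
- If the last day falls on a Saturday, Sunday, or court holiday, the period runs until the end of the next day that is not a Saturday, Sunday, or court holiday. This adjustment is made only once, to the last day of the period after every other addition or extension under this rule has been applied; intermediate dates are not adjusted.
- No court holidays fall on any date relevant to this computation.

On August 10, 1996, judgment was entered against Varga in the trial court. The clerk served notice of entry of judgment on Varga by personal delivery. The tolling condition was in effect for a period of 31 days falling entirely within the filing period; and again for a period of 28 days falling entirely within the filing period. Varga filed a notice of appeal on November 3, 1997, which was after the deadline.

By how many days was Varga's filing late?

1 year after August 10, 1996 is August 10, 1997.
Service was not by mail, so no mail extension applies.
Tolling adds 31 days: August 10, 1997 + 31 days = September 10, 1997.
Tolling adds 28 days: September 10, 1997 + 28 days = October 8, 1997.
October 8, 1997 is a Wednesday and not a court holiday, so no extension applies.
The deadline is October 8, 1997; from October 8, 1997 to November 3, 1997 is 26 days.

26 days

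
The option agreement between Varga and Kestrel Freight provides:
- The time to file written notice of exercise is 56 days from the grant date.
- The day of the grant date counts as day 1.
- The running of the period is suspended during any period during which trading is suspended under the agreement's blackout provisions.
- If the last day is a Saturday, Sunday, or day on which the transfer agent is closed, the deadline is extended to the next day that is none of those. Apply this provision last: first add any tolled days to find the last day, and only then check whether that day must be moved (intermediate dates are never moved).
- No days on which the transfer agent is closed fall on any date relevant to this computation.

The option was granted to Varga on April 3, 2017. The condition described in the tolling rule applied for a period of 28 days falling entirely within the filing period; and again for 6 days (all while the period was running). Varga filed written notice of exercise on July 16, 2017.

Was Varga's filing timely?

Counting April 3, 2017 as day 1, day 56 is May 28, 2017.
Tolling adds 28 days: May 28, 2017 + 28 days = June 25, 2017.
Tolling adds 6 days: June 25, 2017 + 6 days = July 1, 2017.
July 1, 2017 is Saturday; July 2, 2017 is Sunday. The next qualifying day is July 3, 2017.
The deadline is July 3, 2017; the filing on July 16, 2017 is after that date.

No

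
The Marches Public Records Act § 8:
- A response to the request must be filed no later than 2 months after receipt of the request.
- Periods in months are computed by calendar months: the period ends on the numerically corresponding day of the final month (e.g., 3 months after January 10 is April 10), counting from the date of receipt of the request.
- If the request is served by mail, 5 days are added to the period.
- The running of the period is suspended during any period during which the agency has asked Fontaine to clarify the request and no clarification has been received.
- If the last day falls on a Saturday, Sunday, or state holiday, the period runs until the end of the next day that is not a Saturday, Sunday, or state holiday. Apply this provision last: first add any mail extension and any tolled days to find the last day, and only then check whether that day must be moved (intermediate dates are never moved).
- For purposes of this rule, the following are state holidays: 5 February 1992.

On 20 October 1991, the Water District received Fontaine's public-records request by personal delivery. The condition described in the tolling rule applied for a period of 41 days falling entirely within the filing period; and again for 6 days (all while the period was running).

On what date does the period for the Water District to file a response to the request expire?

February 6, 1992

2 months after 20 October 1991 is December 20, 1991.
Service was not by mail, so no mail extension applies.
Tolling adds 41 days: December 20, 1991 + 41 days = January 30, 1992.
Tolling adds 6 days: January 30, 1992 + 6 days = February 5, 1992.
February 5, 1992 is a listed holiday. The next qualifying day is February 6, 1992.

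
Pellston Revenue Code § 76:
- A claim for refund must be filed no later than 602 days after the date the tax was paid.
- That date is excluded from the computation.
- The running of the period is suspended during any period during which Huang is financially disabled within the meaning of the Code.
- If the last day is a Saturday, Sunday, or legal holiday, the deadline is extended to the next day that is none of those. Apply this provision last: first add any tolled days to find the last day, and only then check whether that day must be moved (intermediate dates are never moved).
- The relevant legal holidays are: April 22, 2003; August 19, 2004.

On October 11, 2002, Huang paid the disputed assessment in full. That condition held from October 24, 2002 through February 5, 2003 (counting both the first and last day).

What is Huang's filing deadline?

602 days after October 11, 2002 is June 4, 2004.
From October 24, 2002 through February 5, 2003 inclusive is 105 days; tolling adds 105 days: June 4, 2004 + 105 days = September 17, 2004.
September 17, 2004 is a Friday and not a legal holiday, so no extension applies.

September 17, 2004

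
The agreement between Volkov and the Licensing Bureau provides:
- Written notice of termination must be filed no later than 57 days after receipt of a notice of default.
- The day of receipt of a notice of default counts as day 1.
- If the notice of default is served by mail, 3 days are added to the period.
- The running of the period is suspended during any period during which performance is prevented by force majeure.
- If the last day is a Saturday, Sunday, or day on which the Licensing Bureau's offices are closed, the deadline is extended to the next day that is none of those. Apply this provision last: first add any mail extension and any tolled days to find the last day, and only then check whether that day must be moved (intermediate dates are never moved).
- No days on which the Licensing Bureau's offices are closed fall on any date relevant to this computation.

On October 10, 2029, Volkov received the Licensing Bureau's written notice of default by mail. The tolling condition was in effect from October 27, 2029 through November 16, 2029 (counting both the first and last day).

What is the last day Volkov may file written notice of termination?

Counting October 10, 2029 as day 1, day 57 is December 5, 2029.
Service was by mail, adding 3 days: December 5, 2029 + 3 days = December 8, 2029.
From October 27, 2029 through November 16, 2029 inclusive is 21 days; tolling adds 21 days: December 8, 2029 + 21 days = December 29, 2029.
December 29, 2029 is Saturday; December 30, 2029 is Sunday. The next qualifying day is December 31, 2029.

December 31, 2029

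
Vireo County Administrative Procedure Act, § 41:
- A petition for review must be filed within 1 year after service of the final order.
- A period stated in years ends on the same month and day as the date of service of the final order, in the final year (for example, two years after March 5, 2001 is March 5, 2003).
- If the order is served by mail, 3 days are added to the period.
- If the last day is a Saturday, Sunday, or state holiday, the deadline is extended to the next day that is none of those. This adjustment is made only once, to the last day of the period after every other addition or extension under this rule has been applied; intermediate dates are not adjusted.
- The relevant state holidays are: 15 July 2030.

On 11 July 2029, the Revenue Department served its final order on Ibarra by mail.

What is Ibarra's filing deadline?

1 year after 11 July 2029 is July 11, 2030.
Service was by mail, adding 3 days: July 11, 2030 + 3 days = July 14, 2030.
July 14, 2030 is Sunday; July 15, 2030 is a listed holiday. The next qualifying day is July 16, 2030.

July 16, 2030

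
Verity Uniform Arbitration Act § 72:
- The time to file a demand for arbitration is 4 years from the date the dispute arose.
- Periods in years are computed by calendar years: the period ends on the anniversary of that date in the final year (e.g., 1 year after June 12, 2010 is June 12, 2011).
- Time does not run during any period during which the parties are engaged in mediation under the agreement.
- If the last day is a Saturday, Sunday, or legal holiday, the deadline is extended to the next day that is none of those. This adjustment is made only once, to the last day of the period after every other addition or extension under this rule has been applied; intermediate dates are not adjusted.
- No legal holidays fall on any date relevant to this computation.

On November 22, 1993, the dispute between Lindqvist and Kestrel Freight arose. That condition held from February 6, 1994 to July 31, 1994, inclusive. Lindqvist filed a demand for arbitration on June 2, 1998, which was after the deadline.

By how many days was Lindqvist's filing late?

15 days

4 years after November 22, 1993 is November 22, 1997.
From February 6, 1994 through July 31, 1994 inclusive is 176 days; tolling adds 176 days: November 22, 1997 + 176 days = May 17, 1998.
May 17, 1998 is Sunday. The next qualifying day is May 18, 1998.
The deadline is May 18, 1998; from May 18, 1998 to June 2, 1998 is 15 days.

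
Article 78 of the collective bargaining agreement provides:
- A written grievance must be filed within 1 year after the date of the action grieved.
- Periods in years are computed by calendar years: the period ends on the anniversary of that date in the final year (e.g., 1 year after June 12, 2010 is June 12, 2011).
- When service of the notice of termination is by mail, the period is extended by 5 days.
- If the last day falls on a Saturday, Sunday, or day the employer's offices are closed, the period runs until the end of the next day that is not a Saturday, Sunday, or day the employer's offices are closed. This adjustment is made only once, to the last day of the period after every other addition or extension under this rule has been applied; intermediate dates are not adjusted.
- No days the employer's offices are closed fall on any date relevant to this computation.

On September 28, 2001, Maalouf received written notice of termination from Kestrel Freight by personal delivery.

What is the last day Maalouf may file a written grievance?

1 year after September 28, 2001 is September 28, 2002.
Service was not by mail, so no mail extension applies.
September 28, 2002 is Saturday; September 29, 2002 is Sunday. The next qualifying day is September 30, 2002.

September 30, 2002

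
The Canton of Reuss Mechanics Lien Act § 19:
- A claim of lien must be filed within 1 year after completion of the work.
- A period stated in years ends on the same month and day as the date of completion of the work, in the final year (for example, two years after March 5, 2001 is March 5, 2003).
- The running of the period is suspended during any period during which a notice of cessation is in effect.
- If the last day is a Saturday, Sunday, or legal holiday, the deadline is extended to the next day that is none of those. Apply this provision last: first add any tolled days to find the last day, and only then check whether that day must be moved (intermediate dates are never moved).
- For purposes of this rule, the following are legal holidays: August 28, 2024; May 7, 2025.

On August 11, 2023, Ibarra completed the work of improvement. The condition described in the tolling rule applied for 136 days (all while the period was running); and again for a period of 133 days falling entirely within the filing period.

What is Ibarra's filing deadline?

May 8, 2025

1 year after August 11, 2023 is August 11, 2024.
Tolling adds 136 days: August 11, 2024 + 136 days = December 25, 2024.
Tolling adds 133 days: December 25, 2024 + 133 days = May 7, 2025.
May 7, 2025 is a listed holiday. The next qualifying day is May 8, 2025.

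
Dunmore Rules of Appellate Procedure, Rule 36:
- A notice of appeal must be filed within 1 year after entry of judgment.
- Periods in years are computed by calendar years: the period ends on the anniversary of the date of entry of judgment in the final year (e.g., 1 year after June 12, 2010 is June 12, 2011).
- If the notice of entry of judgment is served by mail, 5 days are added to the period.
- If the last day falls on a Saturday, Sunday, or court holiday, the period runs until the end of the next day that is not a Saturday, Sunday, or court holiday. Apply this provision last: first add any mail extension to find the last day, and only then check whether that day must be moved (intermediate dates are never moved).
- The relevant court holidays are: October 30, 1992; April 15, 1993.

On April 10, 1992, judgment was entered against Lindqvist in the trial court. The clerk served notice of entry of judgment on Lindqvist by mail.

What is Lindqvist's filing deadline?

1 year after April 10, 1992 is April 10, 1993.
Service was by mail, adding 5 days: April 10, 1993 + 5 days = April 15, 1993.
April 15, 1993 is a listed holiday. The next qualifying day is April 16, 1993.

April 16, 1993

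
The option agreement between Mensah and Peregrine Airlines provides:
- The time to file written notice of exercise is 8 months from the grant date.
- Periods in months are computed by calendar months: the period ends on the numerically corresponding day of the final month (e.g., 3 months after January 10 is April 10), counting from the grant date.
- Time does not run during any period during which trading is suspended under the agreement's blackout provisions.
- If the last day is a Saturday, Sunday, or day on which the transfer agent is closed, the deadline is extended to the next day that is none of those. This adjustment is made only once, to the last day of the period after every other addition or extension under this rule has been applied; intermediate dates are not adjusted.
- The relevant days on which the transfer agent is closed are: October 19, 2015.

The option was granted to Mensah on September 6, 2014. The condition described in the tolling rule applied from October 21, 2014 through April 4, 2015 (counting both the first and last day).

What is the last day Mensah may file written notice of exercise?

October 20, 2015

8 months after September 6, 2014 is May 6, 2015.
From October 21, 2014 through April 4, 2015 inclusive is 166 days; tolling adds 166 days: May 6, 2015 + 166 days = October 19, 2015.
October 19, 2015 is a listed holiday. The next qualifying day is October 20, 2015.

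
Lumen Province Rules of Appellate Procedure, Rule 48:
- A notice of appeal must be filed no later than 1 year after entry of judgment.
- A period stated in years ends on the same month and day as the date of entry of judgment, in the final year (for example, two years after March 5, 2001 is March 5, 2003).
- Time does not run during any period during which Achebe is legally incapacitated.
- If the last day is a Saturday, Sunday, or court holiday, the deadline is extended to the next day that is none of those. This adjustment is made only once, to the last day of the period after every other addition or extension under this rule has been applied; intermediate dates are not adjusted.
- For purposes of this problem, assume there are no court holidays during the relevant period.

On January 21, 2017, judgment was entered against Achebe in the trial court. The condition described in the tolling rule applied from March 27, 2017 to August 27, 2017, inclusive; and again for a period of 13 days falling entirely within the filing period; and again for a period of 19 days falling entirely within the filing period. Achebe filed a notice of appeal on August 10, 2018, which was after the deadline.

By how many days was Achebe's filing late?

15 days

1 year after January 21, 2017 is January 21, 2018.
From March 27, 2017 through August 27, 2017 inclusive is 154 days; tolling adds 154 days: January 21, 2018 + 154 days = June 24, 2018.
Tolling adds 13 days: June 24, 2018 + 13 days = July 7, 2018.
Tolling adds 19 days: July 7, 2018 + 19 days = July 26, 2018.
July 26, 2018 is a Thursday and not a court holiday, so no extension applies.
The deadline is July 26, 2018; from July 26, 2018 to August 10, 2018 is 15 days.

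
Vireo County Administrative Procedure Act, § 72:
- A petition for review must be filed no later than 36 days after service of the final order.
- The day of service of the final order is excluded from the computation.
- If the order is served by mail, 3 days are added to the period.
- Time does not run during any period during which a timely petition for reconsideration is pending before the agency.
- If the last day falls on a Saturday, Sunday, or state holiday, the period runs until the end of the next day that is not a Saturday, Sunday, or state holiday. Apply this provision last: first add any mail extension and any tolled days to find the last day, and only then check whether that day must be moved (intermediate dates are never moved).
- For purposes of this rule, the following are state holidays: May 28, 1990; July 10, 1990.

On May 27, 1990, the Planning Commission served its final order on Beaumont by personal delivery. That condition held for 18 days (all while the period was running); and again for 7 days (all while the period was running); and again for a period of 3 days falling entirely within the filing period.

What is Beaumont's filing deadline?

36 days after May 27, 1990 is July 2, 1990.
Service was not by mail, so no mail extension applies.
Tolling adds 18 days: July 2, 1990 + 18 days = July 20, 1990.
Tolling adds 7 days: July 20, 1990 + 7 days = July 27, 1990.
Tolling adds 3 days: July 27, 1990 + 3 days = July 30, 1990.
July 30, 1990 is a Monday and not a state holiday, so no extension applies.

July 30, 1990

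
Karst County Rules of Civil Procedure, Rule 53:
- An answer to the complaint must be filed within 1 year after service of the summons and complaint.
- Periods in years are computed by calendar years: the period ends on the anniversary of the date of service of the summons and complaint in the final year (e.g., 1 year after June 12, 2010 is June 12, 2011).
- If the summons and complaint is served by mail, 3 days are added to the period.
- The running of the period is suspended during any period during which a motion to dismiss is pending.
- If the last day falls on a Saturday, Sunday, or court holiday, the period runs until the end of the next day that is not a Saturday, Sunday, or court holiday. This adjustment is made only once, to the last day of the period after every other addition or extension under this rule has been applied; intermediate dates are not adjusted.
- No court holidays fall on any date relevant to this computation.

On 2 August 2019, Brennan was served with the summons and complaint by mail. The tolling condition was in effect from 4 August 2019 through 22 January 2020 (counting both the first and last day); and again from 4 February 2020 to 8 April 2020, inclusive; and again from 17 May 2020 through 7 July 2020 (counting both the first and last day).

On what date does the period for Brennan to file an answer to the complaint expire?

May 21, 2021

1 year after 2 August 2019 is August 2, 2020.
Service was by mail, adding 3 days: August 2, 2020 + 3 days = August 5, 2020.
From August 4, 2019 through January 22, 2020 inclusive is 172 days; tolling adds 172 days: August 5, 2020 + 172 days = January 24, 2021.
From February 4, 2020 through April 8, 2020 inclusive is 65 days; tolling adds 65 days: January 24, 2021 + 65 days = March 30, 2021.
From May 17, 2020 through July 7, 2020 inclusive is 52 days; tolling adds 52 days: March 30, 2021 + 52 days = May 21, 2021.
May 21, 2021 is a Friday and not a court holiday, so no extension applies.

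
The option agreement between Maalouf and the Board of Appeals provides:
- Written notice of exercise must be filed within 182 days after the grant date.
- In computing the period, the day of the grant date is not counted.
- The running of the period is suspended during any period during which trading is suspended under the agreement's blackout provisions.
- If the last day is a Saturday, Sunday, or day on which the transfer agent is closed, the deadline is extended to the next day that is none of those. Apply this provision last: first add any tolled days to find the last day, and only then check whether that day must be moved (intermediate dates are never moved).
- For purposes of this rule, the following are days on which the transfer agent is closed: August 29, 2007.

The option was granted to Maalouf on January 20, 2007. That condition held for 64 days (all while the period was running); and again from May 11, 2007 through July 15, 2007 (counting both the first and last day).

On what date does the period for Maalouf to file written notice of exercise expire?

November 28, 2007

182 days after January 20, 2007 is July 21, 2007.
Tolling adds 64 days: July 21, 2007 + 64 days = September 23, 2007.
From May 11, 2007 through July 15, 2007 inclusive is 66 days; tolling adds 66 days: September 23, 2007 + 66 days = November 28, 2007.
November 28, 2007 is a Wednesday and not a day on which the transfer agent is closed, so no extension applies.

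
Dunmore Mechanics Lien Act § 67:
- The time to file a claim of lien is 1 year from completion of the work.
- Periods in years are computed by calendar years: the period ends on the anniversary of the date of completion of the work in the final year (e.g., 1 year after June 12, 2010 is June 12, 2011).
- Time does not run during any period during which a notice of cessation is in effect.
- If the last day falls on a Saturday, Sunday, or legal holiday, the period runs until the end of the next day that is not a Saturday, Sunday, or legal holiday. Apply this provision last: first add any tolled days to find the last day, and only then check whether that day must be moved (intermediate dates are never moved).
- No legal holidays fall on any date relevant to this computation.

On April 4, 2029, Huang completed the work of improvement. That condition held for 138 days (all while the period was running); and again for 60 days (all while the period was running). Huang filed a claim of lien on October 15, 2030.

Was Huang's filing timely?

Yes

1 year after April 4, 2029 is April 4, 2030.
Tolling adds 138 days: April 4, 2030 + 138 days = August 20, 2030.
Tolling adds 60 days: August 20, 2030 + 60 days = October 19, 2030.
October 19, 2030 is Saturday; October 20, 2030 is Sunday. The next qualifying day is October 21, 2030.
The deadline is October 21, 2030; the filing on October 15, 2030 is on or before that date.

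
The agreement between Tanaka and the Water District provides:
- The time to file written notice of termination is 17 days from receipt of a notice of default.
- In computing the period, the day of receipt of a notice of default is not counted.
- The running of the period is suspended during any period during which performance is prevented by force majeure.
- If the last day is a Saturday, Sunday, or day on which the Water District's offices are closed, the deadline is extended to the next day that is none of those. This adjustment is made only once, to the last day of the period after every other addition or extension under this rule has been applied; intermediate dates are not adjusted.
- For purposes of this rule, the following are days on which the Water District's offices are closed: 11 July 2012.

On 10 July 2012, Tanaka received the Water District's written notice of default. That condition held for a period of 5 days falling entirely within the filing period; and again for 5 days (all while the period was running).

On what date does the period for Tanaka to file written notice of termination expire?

August 6, 2012

17 days after 10 July 2012 is July 27, 2012.
Tolling adds 5 days: July 27, 2012 + 5 days = August 1, 2012.
Tolling adds 5 days: August 1, 2012 + 5 days = August 6, 2012.
August 6, 2012 is a Monday and not a day on which the Water District's offices are closed, so no extension applies.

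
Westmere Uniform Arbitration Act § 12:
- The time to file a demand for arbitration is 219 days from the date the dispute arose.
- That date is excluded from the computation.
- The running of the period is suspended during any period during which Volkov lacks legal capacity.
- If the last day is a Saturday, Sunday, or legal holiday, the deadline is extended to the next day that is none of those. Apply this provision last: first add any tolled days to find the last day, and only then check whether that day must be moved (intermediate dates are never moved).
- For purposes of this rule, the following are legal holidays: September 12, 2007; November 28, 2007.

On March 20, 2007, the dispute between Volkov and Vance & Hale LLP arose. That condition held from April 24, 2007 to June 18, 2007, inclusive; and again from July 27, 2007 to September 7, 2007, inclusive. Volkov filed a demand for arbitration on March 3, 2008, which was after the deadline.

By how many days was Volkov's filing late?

31 days

219 days after March 20, 2007 is October 25, 2007.
From April 24, 2007 through June 18, 2007 inclusive is 56 days; tolling adds 56 days: October 25, 2007 + 56 days = December 20, 2007.
From July 27, 2007 through September 7, 2007 inclusive is 43 days; tolling adds 43 days: December 20, 2007 + 43 days = February 1, 2008.
February 1, 2008 is a Friday and not a legal holiday, so no extension applies.
The deadline is February 1, 2008; from February 1, 2008 to March 3, 2008 is 31 days.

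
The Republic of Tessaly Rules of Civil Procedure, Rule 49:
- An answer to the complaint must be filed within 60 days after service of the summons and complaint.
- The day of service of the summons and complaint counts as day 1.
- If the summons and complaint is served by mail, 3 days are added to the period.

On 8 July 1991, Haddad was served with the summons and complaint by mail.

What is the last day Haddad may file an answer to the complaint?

Counting 8 July 1991 as day 1, day 60 is September 5, 1991.
Service was by mail, adding 3 days: September 5, 1991 + 3 days = September 8, 1991.

September 8, 1991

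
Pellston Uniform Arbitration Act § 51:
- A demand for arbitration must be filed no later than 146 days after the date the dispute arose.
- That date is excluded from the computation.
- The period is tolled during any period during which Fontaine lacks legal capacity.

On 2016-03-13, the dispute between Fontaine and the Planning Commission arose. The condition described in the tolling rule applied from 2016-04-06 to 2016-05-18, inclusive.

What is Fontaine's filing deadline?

September 18, 2016

146 days after 2016-03-13 is August 6, 2016.
From April 6, 2016 through May 18, 2016 inclusive is 43 days; tolling adds 43 days: August 6, 2016 + 43 days = September 18, 2016.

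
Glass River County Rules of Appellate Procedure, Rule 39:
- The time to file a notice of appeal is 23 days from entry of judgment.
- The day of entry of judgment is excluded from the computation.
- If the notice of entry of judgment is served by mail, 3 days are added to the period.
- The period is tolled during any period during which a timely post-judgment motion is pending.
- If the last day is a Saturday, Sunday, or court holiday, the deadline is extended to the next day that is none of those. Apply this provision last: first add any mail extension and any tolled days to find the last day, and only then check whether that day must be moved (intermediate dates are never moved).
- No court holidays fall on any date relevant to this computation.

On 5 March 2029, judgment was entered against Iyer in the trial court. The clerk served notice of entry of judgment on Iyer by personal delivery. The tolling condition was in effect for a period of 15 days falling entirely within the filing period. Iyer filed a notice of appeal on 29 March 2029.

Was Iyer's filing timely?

23 days after 5 March 2029 is March 28, 2029.
Service was not by mail, so no mail extension applies.
Tolling adds 15 days: March 28, 2029 + 15 days = April 12, 2029.
April 12, 2029 is a Thursday and not a court holiday, so no extension applies.
The deadline is April 12, 2029; the filing on March 29, 2029 is on or before that date.

Yes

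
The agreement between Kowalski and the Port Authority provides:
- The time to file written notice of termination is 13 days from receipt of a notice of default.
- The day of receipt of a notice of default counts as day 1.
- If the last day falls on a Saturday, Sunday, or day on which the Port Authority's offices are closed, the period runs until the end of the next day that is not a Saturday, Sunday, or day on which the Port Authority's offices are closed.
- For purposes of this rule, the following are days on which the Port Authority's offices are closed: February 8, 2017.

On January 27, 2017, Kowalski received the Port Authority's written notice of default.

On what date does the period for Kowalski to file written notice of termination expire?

February 9, 2017

Counting January 27, 2017 as day 1, day 13 is February 8, 2017.
February 8, 2017 is a listed holiday. The next qualifying day is February 9, 2017.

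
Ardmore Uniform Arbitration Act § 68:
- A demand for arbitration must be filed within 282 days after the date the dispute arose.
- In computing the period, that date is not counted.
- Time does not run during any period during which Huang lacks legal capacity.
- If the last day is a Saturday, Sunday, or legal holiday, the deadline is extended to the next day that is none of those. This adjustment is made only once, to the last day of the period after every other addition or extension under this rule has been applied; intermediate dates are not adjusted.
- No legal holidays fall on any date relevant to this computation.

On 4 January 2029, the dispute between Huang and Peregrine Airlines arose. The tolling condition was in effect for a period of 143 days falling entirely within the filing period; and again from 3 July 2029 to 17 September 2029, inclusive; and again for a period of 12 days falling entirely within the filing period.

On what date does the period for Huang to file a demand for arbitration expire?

282 days after 4 January 2029 is October 13, 2029.
Tolling adds 143 days: October 13, 2029 + 143 days = March 5, 2030.
From July 3, 2029 through September 17, 2029 inclusive is 77 days; tolling adds 77 days: March 5, 2030 + 77 days = May 21, 2030.
Tolling adds 12 days: May 21, 2030 + 12 days = June 2, 2030.
June 2, 2030 is Sunday. The next qualifying day is June 3, 2030.

June 3, 2030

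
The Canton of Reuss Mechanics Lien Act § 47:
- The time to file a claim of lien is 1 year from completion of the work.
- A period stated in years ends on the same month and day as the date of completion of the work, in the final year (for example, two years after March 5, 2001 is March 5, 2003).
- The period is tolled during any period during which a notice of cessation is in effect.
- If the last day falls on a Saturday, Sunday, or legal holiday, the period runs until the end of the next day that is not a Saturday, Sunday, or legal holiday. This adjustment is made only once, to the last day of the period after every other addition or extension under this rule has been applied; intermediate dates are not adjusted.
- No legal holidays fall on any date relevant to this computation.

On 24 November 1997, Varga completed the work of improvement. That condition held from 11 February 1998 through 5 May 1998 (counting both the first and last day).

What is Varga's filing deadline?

1 year after 24 November 1997 is November 24, 1998.
From February 11, 1998 through May 5, 1998 inclusive is 84 days; tolling adds 84 days: November 24, 1998 + 84 days = February 16, 1999.
February 16, 1999 is a Tuesday and not a legal holiday, so no extension applies.

February 16, 1999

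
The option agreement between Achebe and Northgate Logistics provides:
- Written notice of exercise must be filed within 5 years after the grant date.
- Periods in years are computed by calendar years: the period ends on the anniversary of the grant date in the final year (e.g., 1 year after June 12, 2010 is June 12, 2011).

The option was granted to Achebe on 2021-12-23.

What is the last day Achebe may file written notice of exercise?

5 years after 2021-12-23 is December 23, 2026.

December 23, 2026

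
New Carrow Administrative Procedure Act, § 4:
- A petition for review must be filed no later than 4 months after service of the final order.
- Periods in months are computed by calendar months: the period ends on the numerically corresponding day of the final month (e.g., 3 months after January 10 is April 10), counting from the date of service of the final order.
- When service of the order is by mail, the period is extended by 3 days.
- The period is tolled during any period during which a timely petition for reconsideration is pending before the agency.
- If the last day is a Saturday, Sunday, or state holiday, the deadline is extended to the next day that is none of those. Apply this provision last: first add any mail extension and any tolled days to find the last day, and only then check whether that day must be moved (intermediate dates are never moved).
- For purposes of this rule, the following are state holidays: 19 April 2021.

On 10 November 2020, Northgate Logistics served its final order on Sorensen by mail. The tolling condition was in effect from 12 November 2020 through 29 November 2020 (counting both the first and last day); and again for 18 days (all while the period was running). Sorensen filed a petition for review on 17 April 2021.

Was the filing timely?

Yes

4 months after 10 November 2020 is March 10, 2021.
Service was by mail, adding 3 days: March 10, 2021 + 3 days = March 13, 2021.
From November 12, 2020 through November 29, 2020 inclusive is 18 days; tolling adds 18 days: March 13, 2021 + 18 days = March 31, 2021.
Tolling adds 18 days: March 31, 2021 + 18 days = April 18, 2021.
April 18, 2021 is Sunday; April 19, 2021 is a listed holiday. The next qualifying day is April 20, 2021.
The deadline is April 20, 2021; the filing on April 17, 2021 is on or before that date.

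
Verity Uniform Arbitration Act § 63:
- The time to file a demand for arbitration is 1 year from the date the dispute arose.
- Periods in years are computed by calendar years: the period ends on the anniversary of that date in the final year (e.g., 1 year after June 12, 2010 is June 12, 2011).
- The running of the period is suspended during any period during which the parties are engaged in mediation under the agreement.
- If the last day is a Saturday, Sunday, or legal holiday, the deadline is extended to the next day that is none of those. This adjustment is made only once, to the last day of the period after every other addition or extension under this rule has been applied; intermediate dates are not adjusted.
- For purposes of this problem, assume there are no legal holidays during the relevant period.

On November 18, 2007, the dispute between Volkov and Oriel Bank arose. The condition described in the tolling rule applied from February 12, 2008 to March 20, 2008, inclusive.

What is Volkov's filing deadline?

December 26, 2008

1 year after November 18, 2007 is November 18, 2008.
From February 12, 2008 through March 20, 2008 inclusive is 38 days; tolling adds 38 days: November 18, 2008 + 38 days = December 26, 2008.
December 26, 2008 is a Friday and not a legal holiday, so no extension applies.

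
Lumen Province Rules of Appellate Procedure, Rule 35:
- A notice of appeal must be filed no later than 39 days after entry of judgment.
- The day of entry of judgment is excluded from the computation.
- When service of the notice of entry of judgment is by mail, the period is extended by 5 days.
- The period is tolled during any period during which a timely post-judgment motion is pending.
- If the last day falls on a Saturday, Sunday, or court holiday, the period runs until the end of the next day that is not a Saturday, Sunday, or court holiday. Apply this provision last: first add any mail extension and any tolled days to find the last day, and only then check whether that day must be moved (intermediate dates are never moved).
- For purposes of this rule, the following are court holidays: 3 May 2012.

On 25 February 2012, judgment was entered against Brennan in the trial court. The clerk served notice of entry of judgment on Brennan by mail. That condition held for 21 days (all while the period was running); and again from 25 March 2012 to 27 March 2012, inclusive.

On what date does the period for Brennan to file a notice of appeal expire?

39 days after 25 February 2012 is April 4, 2012.
Service was by mail, adding 5 days: April 4, 2012 + 5 days = April 9, 2012.
Tolling adds 21 days: April 9, 2012 + 21 days = April 30, 2012.
From March 25, 2012 through March 27, 2012 inclusive is 3 days; tolling adds 3 days: April 30, 2012 + 3 days = May 3, 2012.
May 3, 2012 is a listed holiday. The next qualifying day is May 4, 2012.

May 4, 2012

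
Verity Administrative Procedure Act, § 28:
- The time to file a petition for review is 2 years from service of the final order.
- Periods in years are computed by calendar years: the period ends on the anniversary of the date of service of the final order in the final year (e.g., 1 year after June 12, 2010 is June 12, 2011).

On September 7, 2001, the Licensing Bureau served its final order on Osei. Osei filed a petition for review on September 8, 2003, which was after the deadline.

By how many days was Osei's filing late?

1 day

2 years after September 7, 2001 is September 7, 2003.
The deadline is September 7, 2003; from September 7, 2003 to September 8, 2003 is 1 days.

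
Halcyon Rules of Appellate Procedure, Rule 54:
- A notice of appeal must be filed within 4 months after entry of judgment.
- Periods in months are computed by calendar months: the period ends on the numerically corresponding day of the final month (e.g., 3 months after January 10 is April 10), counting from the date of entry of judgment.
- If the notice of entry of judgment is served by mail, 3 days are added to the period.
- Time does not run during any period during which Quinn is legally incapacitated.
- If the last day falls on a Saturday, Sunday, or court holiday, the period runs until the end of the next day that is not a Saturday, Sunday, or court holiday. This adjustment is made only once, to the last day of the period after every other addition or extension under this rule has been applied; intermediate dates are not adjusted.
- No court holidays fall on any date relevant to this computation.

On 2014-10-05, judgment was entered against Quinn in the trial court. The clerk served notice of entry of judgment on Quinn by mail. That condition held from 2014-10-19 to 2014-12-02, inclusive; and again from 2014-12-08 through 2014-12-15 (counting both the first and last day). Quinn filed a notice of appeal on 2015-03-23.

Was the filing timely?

4 months after 2014-10-05 is February 5, 2015.
Service was by mail, adding 3 days: February 5, 2015 + 3 days = February 8, 2015.
From October 19, 2014 through December 2, 2014 inclusive is 45 days; tolling adds 45 days: February 8, 2015 + 45 days = March 25, 2015.
From December 8, 2014 through December 15, 2014 inclusive is 8 days; tolling adds 8 days: March 25, 2015 + 8 days = April 2, 2015.
April 2, 2015 is a Thursday and not a court holiday, so no extension applies.
The deadline is April 2, 2015; the filing on March 23, 2015 is on or before that date.

Yes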